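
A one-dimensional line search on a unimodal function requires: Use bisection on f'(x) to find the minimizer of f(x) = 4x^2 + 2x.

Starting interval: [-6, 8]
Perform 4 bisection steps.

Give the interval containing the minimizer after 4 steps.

Finding critical point of f(x) = 4x^2 + 2x using bisection on f'(x) = 8x + 2.
f'(x) = 0 when x = -1/4.
Starting interval: [-6, 8]
Step 1: mid = 1, f'(mid) = 10, new interval = [-6, 1]
Step 2: mid = -5/2, f'(mid) = -18, new interval = [-5/2, 1]
Step 3: mid = -3/4, f'(mid) = -4, new interval = [-3/4, 1]
Step 4: mid = 1/8, f'(mid) = 3, new interval = [-3/4, 1/8]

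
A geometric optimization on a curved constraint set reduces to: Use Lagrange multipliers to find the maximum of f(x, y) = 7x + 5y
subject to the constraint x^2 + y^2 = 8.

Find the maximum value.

Set up Lagrange conditions: grad f = lambda * grad g
  7 = 2*lambda*x
  5 = 2*lambda*y
From these: x/y = 7/5, so x = 7t, y = 5t for some t.
Substitute into constraint: (7t)^2 + (5t)^2 = 8
  t^2 * 74 = 8
  t = sqrt(8/74)
Maximum = 7*x + 5*y = (7^2 + 5^2)*t = 74 * sqrt(8/74) = sqrt(592)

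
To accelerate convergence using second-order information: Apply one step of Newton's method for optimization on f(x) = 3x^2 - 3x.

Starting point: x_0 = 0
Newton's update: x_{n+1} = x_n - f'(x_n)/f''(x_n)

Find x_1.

f(x) = 3x^2 - 3x
f'(x) = 6x + (-3), f''(x) = 6
Newton step: x_1 = x_0 - f'(x_0)/f''(x_0)
f'(0) = -3
x_1 = 0 - -3/6 = 1/2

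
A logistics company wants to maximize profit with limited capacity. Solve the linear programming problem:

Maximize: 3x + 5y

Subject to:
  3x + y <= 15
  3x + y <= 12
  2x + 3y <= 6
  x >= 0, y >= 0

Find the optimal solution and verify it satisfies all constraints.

Feasible vertices: (0, 0), (0, 2), (3, 0)
Objective 3x + 5y at each vertex:
  (0, 0): 0
  (0, 2): 10
  (3, 0): 9
Maximum is 10 at (0, 2).
Verify constraints at (x, y) = (0, 2):
  3*0 + 1*2 = 2 <= 15
  3*0 + 1*2 = 2 <= 12
  2*0 + 3*2 = 6 <= 6 (active)
  x = 0 >= 0, y = 2 >= 0. All constraints satisfied.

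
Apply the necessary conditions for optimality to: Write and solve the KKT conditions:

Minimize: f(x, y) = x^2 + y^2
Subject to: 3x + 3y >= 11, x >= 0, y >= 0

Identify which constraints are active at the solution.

KKT conditions for min x^2 + y^2 s.t. 3x + 3y >= 11, x >= 0, y >= 0:
Stationarity: 2x = mu*3 + mu_x, 2y = mu*3 + mu_y, with mu, mu_x, mu_y >= 0
Complementary slackness: mu*(3x + 3y - 11) = 0, mu_x*x = 0, mu_y*y = 0
(0, 0) is infeasible (3*0 + 3*0 < 11), so if mu = 0 stationarity would force x = mu_x/2 >= 0, y = mu_y/2 >= 0 with mu_x*x = mu_y*y = 0, i.e. x = y = 0: contradiction. Hence mu > 0 and 3x + 3y = 11 is active.
Try x > 0, y > 0 (so mu_x = mu_y = 0): x = 3*mu/2, y = 3*mu/2
Substitute: 3*(3*mu/2) + 3*(3*mu/2) = 11
  mu*18/2 = 11 => mu = 11/9
x* = 11/6 > 0, y* = 11/6 > 0, consistent with mu_x = mu_y = 0.
f is convex and the constraints are linear, so this KKT point is the global minimum.
f* = 121/18
Active constraints: 3x + 3y >= 11 (holds with equality, mu = 11/9 > 0); x >= 0 and y >= 0 are inactive (mu_x = mu_y = 0).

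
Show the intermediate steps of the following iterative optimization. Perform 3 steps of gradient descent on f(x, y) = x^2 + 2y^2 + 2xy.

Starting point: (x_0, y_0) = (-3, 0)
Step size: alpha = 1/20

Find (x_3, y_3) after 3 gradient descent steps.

f(x,y) = x^2 + 2y^2 + 2xy
grad_x = 2x + 2y, grad_y = 4y + 2x
Step 1: grad = (-6, -6), (-27/10, 3/10)
Step 2: grad = (-24/5, -21/5), (-123/50, 51/100)
Step 3: grad = (-39/10, -72/25), (-453/200, 327/500)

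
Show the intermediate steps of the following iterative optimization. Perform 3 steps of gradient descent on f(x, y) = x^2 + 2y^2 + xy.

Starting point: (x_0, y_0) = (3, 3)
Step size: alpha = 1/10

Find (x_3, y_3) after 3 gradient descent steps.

f(x,y) = x^2 + 2y^2 + xy
grad_x = 2x + 1y, grad_y = 4y + 1x
Step 1: grad = (9, 15), (21/10, 3/2)
Step 2: grad = (57/10, 81/10), (153/100, 69/100)
Step 3: grad = (15/4, 429/100), (231/200, 261/1000)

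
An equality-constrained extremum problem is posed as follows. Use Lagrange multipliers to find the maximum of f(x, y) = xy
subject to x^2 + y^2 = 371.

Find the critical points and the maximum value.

Lagrange conditions: y = 2*lambda*x and x = 2*lambda*y
If x = 0 then y = 0, violating the constraint, so x, y != 0.
Dividing: y/x = x/y => x^2 = y^2 => y = x or y = -x
Constraint: 2x^2 = 371 => x^2 = 371/2 => x = +/-sqrt(371/2)
Critical points: (sqrt(371/2), sqrt(371/2)), (-sqrt(371/2), -sqrt(371/2)), (sqrt(371/2), -sqrt(371/2)), (-sqrt(371/2), sqrt(371/2))
  y = x:  xy = x^2 = 371/2  at (sqrt(371/2), sqrt(371/2)) and (-sqrt(371/2), -sqrt(371/2))
  y = -x: xy = -x^2 = -371/2 at (sqrt(371/2), -sqrt(371/2)) and (-sqrt(371/2), sqrt(371/2))
Maximum xy = 371/2 at (sqrt(371/2), sqrt(371/2)) and (-sqrt(371/2), -sqrt(371/2))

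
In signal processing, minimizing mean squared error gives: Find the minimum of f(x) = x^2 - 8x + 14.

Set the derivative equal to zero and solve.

f(x) = x^2 - 8x + 14
f'(x) = 2x + (-8) = 0
x = 8/2 = 4
f(4) = -2
Since f''(x) = 2 > 0, this is a minimum.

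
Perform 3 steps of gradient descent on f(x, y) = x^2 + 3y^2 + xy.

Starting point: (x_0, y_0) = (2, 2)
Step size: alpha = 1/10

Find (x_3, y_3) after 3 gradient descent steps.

f(x,y) = x^2 + 3y^2 + xy
grad_x = 2x + 1y, grad_y = 6y + 1x
Step 1: grad = (6, 14), (7/5, 3/5)
Step 2: grad = (17/5, 5), (53/50, 1/10)
Step 3: grad = (111/50, 83/50), (419/500, -33/500)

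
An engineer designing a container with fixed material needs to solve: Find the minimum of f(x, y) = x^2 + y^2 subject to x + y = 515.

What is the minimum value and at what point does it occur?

Substitute y = 515 - x into f(x,y) = x^2 + y^2:
g(x) = x^2 + (515 - x)^2 = 2x^2 - 1030x + 265225
g'(x) = 4x - 1030 = 0  =>  x = 515/2
y = 515 - 515/2 = 515/2
Minimum value = (515/2)^2 + (515/2)^2 = 265225/2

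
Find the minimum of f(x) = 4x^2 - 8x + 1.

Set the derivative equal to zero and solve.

f(x) = 4x^2 - 8x + 1
f'(x) = 8x + (-8) = 0
x = 8/8 = 1
f(1) = -3
Since f''(x) = 8 > 0, this is a minimum.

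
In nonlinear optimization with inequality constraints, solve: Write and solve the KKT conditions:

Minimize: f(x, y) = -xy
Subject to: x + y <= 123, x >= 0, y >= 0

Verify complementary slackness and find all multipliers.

Problem: min -xy s.t. x + y <= 123 (multiplier lambda), x >= 0 (mu_x), y >= 0 (mu_y)
KKT stationarity: -y + lambda - mu_x = 0, -x + lambda - mu_y = 0, with lambda, mu_x, mu_y >= 0
Complementary slackness: lambda*(x + y - 123) = 0, mu_x*x = 0, mu_y*y = 0
If lambda = 0: y = -mu_x <= 0 and x = -mu_y <= 0 force x = y = 0 with f = 0; but x = y = 123/2 is feasible with f = -15129/4 < 0, so this is not the minimum. Hence lambda > 0 and x + y = 123.
Try x > 0, y > 0 (so mu_x = mu_y = 0): y = lambda, x = lambda => x = y = lambda
x + y = 123 => 2*lambda = 123 => lambda = 123/2
x* = y* = 123/2 > 0, consistent with mu_x = mu_y = 0.
(Any feasible point with x = 0 or y = 0 has f = 0 > -15129/4, so the minimum is not on those boundaries.)
min(-xy) = -15129/4 (i.e. max xy = 15129/4)
Multipliers: lambda = 123/2, mu_x = 0, mu_y = 0
Complementary slackness: lambda*(x + y - 123) = 123/2*(123/2 + 123/2 - 123) = 0, mu_x*x = 0*123/2 = 0, mu_y*y = 0*123/2 = 0. Satisfied.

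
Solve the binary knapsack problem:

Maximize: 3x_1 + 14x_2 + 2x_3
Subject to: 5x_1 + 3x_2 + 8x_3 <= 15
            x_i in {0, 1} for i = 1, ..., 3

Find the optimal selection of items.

Items: item 1 (v=3, w=5), item 2 (v=14, w=3), item 3 (v=2, w=8)
Capacity: 15
Checking all 8 subsets (w = total weight, v = total value):
  {}: w = 0, v = 0
  {1}: w = 5, v = 3
  {2}: w = 3, v = 14
  {3}: w = 8, v = 2
  {1, 2}: w = 8, v = 17
  {1, 3}: w = 13, v = 5
  {2, 3}: w = 11, v = 16
  {1, 2, 3}: w = 16 > 15, infeasible
Best feasible subset: items [1, 2]
Total weight: 8 <= 15, total value: 17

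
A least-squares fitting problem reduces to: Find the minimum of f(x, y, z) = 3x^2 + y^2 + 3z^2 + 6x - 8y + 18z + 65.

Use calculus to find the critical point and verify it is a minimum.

f(x,y,z) = 3x^2 + y^2 + 3z^2 + 6x - 8y + 18z + 65
df/dx = 6x + (6) = 0 => x = -1
df/dy = 2y + (-8) = 0 => y = 4
df/dz = 6z + (18) = 0 => z = -3
f(-1,4,-3) = 3*(-1)^2 + 1*(4)^2 + 3*(-3)^2 + 6*(-1) + -8*(4) + 18*(-3) + 65 = 19
Hessian is diagonal with entries 6, 2, 6 > 0, confirmed minimum.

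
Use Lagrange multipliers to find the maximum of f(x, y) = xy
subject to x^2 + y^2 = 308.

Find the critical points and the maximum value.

Lagrange conditions: y = 2*lambda*x and x = 2*lambda*y
If x = 0 then y = 0, violating the constraint, so x, y != 0.
Dividing: y/x = x/y => x^2 = y^2 => y = x or y = -x
Constraint: 2x^2 = 308 => x^2 = 154 => x = +/-sqrt(154)
Critical points: (sqrt(154), sqrt(154)), (-sqrt(154), -sqrt(154)), (sqrt(154), -sqrt(154)), (-sqrt(154), sqrt(154))
  y = x:  xy = x^2 = 154  at (sqrt(154), sqrt(154)) and (-sqrt(154), -sqrt(154))
  y = -x: xy = -x^2 = -154 at (sqrt(154), -sqrt(154)) and (-sqrt(154), sqrt(154))
Maximum xy = 154 at (sqrt(154), sqrt(154)) and (-sqrt(154), -sqrt(154))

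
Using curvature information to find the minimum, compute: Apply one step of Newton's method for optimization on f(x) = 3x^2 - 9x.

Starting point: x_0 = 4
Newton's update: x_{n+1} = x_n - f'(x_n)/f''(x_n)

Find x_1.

f(x) = 3x^2 - 9x
f'(x) = 6x + (-9), f''(x) = 6
Newton step: x_1 = x_0 - f'(x_0)/f''(x_0)
f'(4) = 15
x_1 = 4 - 15/6 = 3/2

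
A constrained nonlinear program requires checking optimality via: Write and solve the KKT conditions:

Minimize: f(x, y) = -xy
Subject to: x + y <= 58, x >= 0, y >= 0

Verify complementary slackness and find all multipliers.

Problem: min -xy s.t. x + y <= 58 (multiplier lambda), x >= 0 (mu_x), y >= 0 (mu_y)
KKT stationarity: -y + lambda - mu_x = 0, -x + lambda - mu_y = 0, with lambda, mu_x, mu_y >= 0
Complementary slackness: lambda*(x + y - 58) = 0, mu_x*x = 0, mu_y*y = 0
If lambda = 0: y = -mu_x <= 0 and x = -mu_y <= 0 force x = y = 0 with f = 0; but x = y = 29 is feasible with f = -841 < 0, so this is not the minimum. Hence lambda > 0 and x + y = 58.
Try x > 0, y > 0 (so mu_x = mu_y = 0): y = lambda, x = lambda => x = y = lambda
x + y = 58 => 2*lambda = 58 => lambda = 29
x* = y* = 29 > 0, consistent with mu_x = mu_y = 0.
(Any feasible point with x = 0 or y = 0 has f = 0 > -841, so the minimum is not on those boundaries.)
min(-xy) = -841 (i.e. max xy = 841)
Multipliers: lambda = 29, mu_x = 0, mu_y = 0
Complementary slackness: lambda*(x + y - 58) = 29*(29 + 29 - 58) = 0, mu_x*x = 0*29 = 0, mu_y*y = 0*29 = 0. Satisfied.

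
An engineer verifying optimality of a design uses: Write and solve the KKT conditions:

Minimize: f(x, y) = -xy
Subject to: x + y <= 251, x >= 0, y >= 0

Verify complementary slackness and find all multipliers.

Problem: min -xy s.t. x + y <= 251 (multiplier lambda), x >= 0 (mu_x), y >= 0 (mu_y)
KKT stationarity: -y + lambda - mu_x = 0, -x + lambda - mu_y = 0, with lambda, mu_x, mu_y >= 0
Complementary slackness: lambda*(x + y - 251) = 0, mu_x*x = 0, mu_y*y = 0
If lambda = 0: y = -mu_x <= 0 and x = -mu_y <= 0 force x = y = 0 with f = 0; but x = y = 251/2 is feasible with f = -63001/4 < 0, so this is not the minimum. Hence lambda > 0 and x + y = 251.
Try x > 0, y > 0 (so mu_x = mu_y = 0): y = lambda, x = lambda => x = y = lambda
x + y = 251 => 2*lambda = 251 => lambda = 251/2
x* = y* = 251/2 > 0, consistent with mu_x = mu_y = 0.
(Any feasible point with x = 0 or y = 0 has f = 0 > -63001/4, so the minimum is not on those boundaries.)
min(-xy) = -63001/4 (i.e. max xy = 63001/4)
Multipliers: lambda = 251/2, mu_x = 0, mu_y = 0
Complementary slackness: lambda*(x + y - 251) = 251/2*(251/2 + 251/2 - 251) = 0, mu_x*x = 0*251/2 = 0, mu_y*y = 0*251/2 = 0. Satisfied.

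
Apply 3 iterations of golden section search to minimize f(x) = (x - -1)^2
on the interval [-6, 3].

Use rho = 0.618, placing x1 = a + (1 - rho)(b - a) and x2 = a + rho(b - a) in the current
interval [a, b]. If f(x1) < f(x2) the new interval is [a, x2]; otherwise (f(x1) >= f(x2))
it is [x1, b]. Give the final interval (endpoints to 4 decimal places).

Golden section search for min of f(x) = (x - -1)^2 on [-6, 3].
Each step: x1 = a + (1 - rho)(b - a), x2 = a + rho(b - a); if f(x1) < f(x2) keep [a, x2], otherwise keep [x1, b].
Step 1: [-6.0000, 3.0000], x1=-2.5620 (f=2.4398), x2=-0.4380 (f=0.3158); f(x1) > f(x2) => keep [-2.5620, 3.0000]
Step 2: [-2.5620, 3.0000], x1=-0.4373 (f=0.3166), x2=0.8753 (f=3.5168); f(x1) < f(x2) => keep [-2.5620, 0.8753]
Step 3: [-2.5620, 0.8753], x1=-1.2489 (f=0.0620), x2=-0.4377 (f=0.3161); f(x1) < f(x2) => keep [-2.5620, -0.4377]
Final interval: [-2.5620, -0.4377]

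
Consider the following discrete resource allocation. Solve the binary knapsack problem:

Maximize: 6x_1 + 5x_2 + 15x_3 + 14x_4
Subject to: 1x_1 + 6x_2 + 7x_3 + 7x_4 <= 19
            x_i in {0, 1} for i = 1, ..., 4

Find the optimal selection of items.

Items: item 1 (v=6, w=1), item 2 (v=5, w=6), item 3 (v=15, w=7), item 4 (v=14, w=7)
Capacity: 19
Checking all 16 subsets (w = total weight, v = total value):
  {}: w = 0, v = 0
  {1}: w = 1, v = 6
  {2}: w = 6, v = 5
  {3}: w = 7, v = 15
  {4}: w = 7, v = 14
  {1, 2}: w = 7, v = 11
  {1, 3}: w = 8, v = 21
  {1, 4}: w = 8, v = 20
  {2, 3}: w = 13, v = 20
  {2, 4}: w = 13, v = 19
  {3, 4}: w = 14, v = 29
  {1, 2, 3}: w = 14, v = 26
  {1, 2, 4}: w = 14, v = 25
  {1, 3, 4}: w = 15, v = 35
  {2, 3, 4}: w = 20 > 19, infeasible
  {1, 2, 3, 4}: w = 21 > 19, infeasible
Best feasible subset: items [1, 3, 4]
Total weight: 15 <= 19, total value: 35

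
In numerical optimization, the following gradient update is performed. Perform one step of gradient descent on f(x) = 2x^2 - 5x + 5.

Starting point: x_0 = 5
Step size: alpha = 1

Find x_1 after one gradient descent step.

f(x) = 2x^2 - 5x + 5
f'(x) = 4x - 5
f'(5) = 4*5 + (-5) = 15
x_1 = x_0 - alpha * f'(x_0) = 5 - 1 * 15 = -10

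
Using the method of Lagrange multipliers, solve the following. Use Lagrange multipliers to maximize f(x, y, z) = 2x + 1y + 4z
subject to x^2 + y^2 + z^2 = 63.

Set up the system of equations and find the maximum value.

Lagrange conditions: 2 = 2*lambda*x, 1 = 2*lambda*y, 4 = 2*lambda*z
So x:2 = y:1 = z:4, i.e. x = 2t, y = 1t, z = 4t
Constraint: t^2*(2^2 + 1^2 + 4^2) = 63
  t^2 * 21 = 63  =>  t = sqrt(3)
Maximum = 2*2t + 1*1t + 4*4t = 21*sqrt(3) = sqrt(1323)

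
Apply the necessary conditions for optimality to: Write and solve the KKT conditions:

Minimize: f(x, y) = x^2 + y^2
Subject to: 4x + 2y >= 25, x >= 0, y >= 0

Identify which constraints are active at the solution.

KKT conditions for min x^2 + y^2 s.t. 4x + 2y >= 25, x >= 0, y >= 0:
Stationarity: 2x = mu*4 + mu_x, 2y = mu*2 + mu_y, with mu, mu_x, mu_y >= 0
Complementary slackness: mu*(4x + 2y - 25) = 0, mu_x*x = 0, mu_y*y = 0
(0, 0) is infeasible (4*0 + 2*0 < 25), so if mu = 0 stationarity would force x = mu_x/2 >= 0, y = mu_y/2 >= 0 with mu_x*x = mu_y*y = 0, i.e. x = y = 0: contradiction. Hence mu > 0 and 4x + 2y = 25 is active.
Try x > 0, y > 0 (so mu_x = mu_y = 0): x = 4*mu/2, y = 2*mu/2
Substitute: 4*(4*mu/2) + 2*(2*mu/2) = 25
  mu*20/2 = 25 => mu = 5/2
x* = 5 > 0, y* = 5/2 > 0, consistent with mu_x = mu_y = 0.
f is convex and the constraints are linear, so this KKT point is the global minimum.
f* = 125/4
Active constraints: 4x + 2y >= 25 (holds with equality, mu = 5/2 > 0); x >= 0 and y >= 0 are inactive (mu_x = mu_y = 0).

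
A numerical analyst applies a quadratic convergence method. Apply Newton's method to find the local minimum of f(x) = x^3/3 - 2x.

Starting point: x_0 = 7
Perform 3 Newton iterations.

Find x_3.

f(x) = x^3/3 - 2x
f'(x) = x^2 - 2, f''(x) = 2x
Newton update: x_{n+1} = x_n - (x_n^2 - 2)/(2*x_n)
Step 1: x_0 = 7, f'=47, f''=14, x_1 = 51/14
Step 2: x_1 = 51/14, f'=2209/196, f''=51/7, x_2 = 2993/1428
Step 3: x_2 = 2993/1428, f'=4879681/2039184, f''=2993/714, x_3 = 13036417/8548008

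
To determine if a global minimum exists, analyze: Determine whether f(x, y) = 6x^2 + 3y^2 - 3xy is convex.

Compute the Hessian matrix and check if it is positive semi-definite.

f(x,y) = 6x^2 + 3y^2 - 3xy
Hessian H = [[12, -3], [-3, 6]]
trace(H) = 18, det(H) = 63
Eigenvalues: (18 +/- sqrt(72)) / 2 = 13.24, 4.757
Since both eigenvalues > 0, f is convex.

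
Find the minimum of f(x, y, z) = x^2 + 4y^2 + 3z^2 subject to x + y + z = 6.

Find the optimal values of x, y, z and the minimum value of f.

Using Lagrange multipliers on f = x^2 + 4y^2 + 3z^2 with constraint x + y + z = 6:
Conditions: 2*1*x = lambda, 2*4*y = lambda, 2*3*z = lambda
So x = lambda/2, y = lambda/8, z = lambda/6
Substituting into constraint: lambda * (19/24) = 6
lambda = 144/19
x = 72/19, y = 18/19, z = 24/19
Minimum value = 432/19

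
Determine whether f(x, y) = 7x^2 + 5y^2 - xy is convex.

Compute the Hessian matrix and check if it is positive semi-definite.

f(x,y) = 7x^2 + 5y^2 - xy
Hessian H = [[14, -1], [-1, 10]]
trace(H) = 24, det(H) = 139
Eigenvalues: (24 +/- sqrt(20)) / 2 = 14.24, 9.764
Since both eigenvalues > 0, f is convex.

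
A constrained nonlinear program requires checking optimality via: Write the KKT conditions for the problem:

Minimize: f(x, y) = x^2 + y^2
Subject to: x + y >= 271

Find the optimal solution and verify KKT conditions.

KKT conditions for min x^2 + y^2 s.t. x + y >= 271:
Stationarity: 2x = mu, 2y = mu
So x = y = mu/2.
Complementary slackness: mu*(x + y - 271) = 0
Primal feasibility: x + y >= 271; dual feasibility: mu >= 0
If mu = 0 then x = y = 0, but 0 + 0 < 271 is infeasible, so the constraint is active.
Constraint active: x + y = 2*(mu/2) = 271 => mu = 271
x = y = 271/2, f = 73441/2
Verify: stationarity 2*(271/2) = 271 = mu; primal 271/2 + 271/2 = 271 >= 271; dual mu = 271 >= 0; complementary slackness 271*(271 - 271) = 0. All KKT conditions hold.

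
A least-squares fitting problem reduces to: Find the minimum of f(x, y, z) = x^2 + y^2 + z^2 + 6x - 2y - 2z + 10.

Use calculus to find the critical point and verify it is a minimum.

f(x,y,z) = x^2 + y^2 + z^2 + 6x - 2y - 2z + 10
df/dx = 2x + (6) = 0 => x = -3
df/dy = 2y + (-2) = 0 => y = 1
df/dz = 2z + (-2) = 0 => z = 1
f(-3,1,1) = 1*(-3)^2 + 1*(1)^2 + 1*(1)^2 + 6*(-3) + -2*(1) + -2*(1) + 10 = -1
Hessian is diagonal with entries 2, 2, 2 > 0, confirmed minimum.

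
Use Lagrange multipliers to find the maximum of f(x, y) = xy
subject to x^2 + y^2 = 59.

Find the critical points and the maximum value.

Lagrange conditions: y = 2*lambda*x and x = 2*lambda*y
If x = 0 then y = 0, violating the constraint, so x, y != 0.
Dividing: y/x = x/y => x^2 = y^2 => y = x or y = -x
Constraint: 2x^2 = 59 => x^2 = 59/2 => x = +/-sqrt(59/2)
Critical points: (sqrt(59/2), sqrt(59/2)), (-sqrt(59/2), -sqrt(59/2)), (sqrt(59/2), -sqrt(59/2)), (-sqrt(59/2), sqrt(59/2))
  y = x:  xy = x^2 = 59/2  at (sqrt(59/2), sqrt(59/2)) and (-sqrt(59/2), -sqrt(59/2))
  y = -x: xy = -x^2 = -59/2 at (sqrt(59/2), -sqrt(59/2)) and (-sqrt(59/2), sqrt(59/2))
Maximum xy = 59/2 at (sqrt(59/2), sqrt(59/2)) and (-sqrt(59/2), -sqrt(59/2))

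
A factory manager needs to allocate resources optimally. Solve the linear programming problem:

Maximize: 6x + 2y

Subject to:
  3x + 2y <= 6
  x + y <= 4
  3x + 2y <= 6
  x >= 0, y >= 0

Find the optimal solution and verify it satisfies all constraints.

Feasible vertices: (0, 0), (0, 3), (2, 0)
Objective 6x + 2y at each vertex:
  (0, 0): 0
  (0, 3): 6
  (2, 0): 12
Maximum is 12 at (2, 0).
Verify constraints at (x, y) = (2, 0):
  3*2 + 2*0 = 6 <= 6 (active)
  1*2 + 1*0 = 2 <= 4
  3*2 + 2*0 = 6 <= 6 (active)
  x = 2 >= 0, y = 0 >= 0. All constraints satisfied.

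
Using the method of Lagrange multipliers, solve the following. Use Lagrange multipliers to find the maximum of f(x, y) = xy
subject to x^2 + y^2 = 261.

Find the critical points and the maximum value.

Lagrange conditions: y = 2*lambda*x and x = 2*lambda*y
If x = 0 then y = 0, violating the constraint, so x, y != 0.
Dividing: y/x = x/y => x^2 = y^2 => y = x or y = -x
Constraint: 2x^2 = 261 => x^2 = 261/2 => x = +/-sqrt(261/2)
Critical points: (sqrt(261/2), sqrt(261/2)), (-sqrt(261/2), -sqrt(261/2)), (sqrt(261/2), -sqrt(261/2)), (-sqrt(261/2), sqrt(261/2))
  y = x:  xy = x^2 = 261/2  at (sqrt(261/2), sqrt(261/2)) and (-sqrt(261/2), -sqrt(261/2))
  y = -x: xy = -x^2 = -261/2 at (sqrt(261/2), -sqrt(261/2)) and (-sqrt(261/2), sqrt(261/2))
Maximum xy = 261/2 at (sqrt(261/2), sqrt(261/2)) and (-sqrt(261/2), -sqrt(261/2))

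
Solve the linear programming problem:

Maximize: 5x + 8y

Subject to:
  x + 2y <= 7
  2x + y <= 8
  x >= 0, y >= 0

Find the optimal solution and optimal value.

Feasible vertices: (0, 0), (0, 7/2), (3, 2), (4, 0)
Objective 5x + 8y at each:
  (0, 0): 0
  (0, 7/2): 28
  (3, 2): 31
  (4, 0): 20
Maximum is 31 at (3, 2).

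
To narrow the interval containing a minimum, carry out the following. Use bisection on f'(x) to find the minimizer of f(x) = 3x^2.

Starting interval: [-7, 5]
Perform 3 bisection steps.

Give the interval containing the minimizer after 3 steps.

Finding critical point of f(x) = 3x^2 using bisection on f'(x) = 6x + 0.
f'(x) = 0 when x = 0.
Starting interval: [-7, 5]
Step 1: mid = -1, f'(mid) = -6, new interval = [-1, 5]
Step 2: mid = 2, f'(mid) = 12, new interval = [-1, 2]
Step 3: mid = 1/2, f'(mid) = 3, new interval = [-1, 1/2]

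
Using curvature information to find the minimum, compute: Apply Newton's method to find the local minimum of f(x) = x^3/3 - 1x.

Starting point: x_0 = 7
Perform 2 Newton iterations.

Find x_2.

f(x) = x^3/3 - 1x
f'(x) = x^2 - 1, f''(x) = 2x
Newton update: x_{n+1} = x_n - (x_n^2 - 1)/(2*x_n)
Step 1: x_0 = 7, f'=48, f''=14, x_1 = 25/7
Step 2: x_1 = 25/7, f'=576/49, f''=50/7, x_2 = 337/175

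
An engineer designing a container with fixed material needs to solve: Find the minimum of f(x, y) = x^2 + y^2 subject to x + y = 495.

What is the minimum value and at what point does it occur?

Substitute y = 495 - x into f(x,y) = x^2 + y^2:
g(x) = x^2 + (495 - x)^2 = 2x^2 - 990x + 245025
g'(x) = 4x - 990 = 0  =>  x = 495/2
y = 495 - 495/2 = 495/2
Minimum value = (495/2)^2 + (495/2)^2 = 245025/2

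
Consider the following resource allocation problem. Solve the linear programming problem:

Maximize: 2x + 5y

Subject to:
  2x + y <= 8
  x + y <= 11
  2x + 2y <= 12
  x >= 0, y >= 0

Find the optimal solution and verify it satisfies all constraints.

Feasible vertices: (0, 0), (0, 6), (2, 4), (4, 0)
Objective 2x + 5y at each vertex:
  (0, 0): 0
  (0, 6): 30
  (2, 4): 24
  (4, 0): 8
Maximum is 30 at (0, 6).
Verify constraints at (x, y) = (0, 6):
  2*0 + 1*6 = 6 <= 8
  1*0 + 1*6 = 6 <= 11
  2*0 + 2*6 = 12 <= 12 (active)
  x = 0 >= 0, y = 6 >= 0. All constraints satisfied.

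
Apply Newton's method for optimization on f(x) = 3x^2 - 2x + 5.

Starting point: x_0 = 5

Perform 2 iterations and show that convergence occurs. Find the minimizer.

f(x) = 3x^2 - 2x + 5, f'(x) = 6x + (-2), f''(x) = 6
Step 1: f'(5) = 28, x_1 = 5 - 28/6 = 1/3
Step 2: f'(1/3) = 0, x_2 = 1/3 (converged)
Newton's method converges in 1 step for quadratics.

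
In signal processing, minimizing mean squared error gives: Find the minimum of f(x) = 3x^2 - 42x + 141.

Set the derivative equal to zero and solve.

f(x) = 3x^2 - 42x + 141
f'(x) = 6x + (-42) = 0
x = 42/6 = 7
f(7) = -6
Since f''(x) = 6 > 0, this is a minimum.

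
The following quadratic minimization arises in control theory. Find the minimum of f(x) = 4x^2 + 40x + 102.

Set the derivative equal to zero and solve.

f(x) = 4x^2 + 40x + 102
f'(x) = 8x + (40) = 0
x = -40/8 = -5
f(-5) = 2
Since f''(x) = 8 > 0, this is a minimum.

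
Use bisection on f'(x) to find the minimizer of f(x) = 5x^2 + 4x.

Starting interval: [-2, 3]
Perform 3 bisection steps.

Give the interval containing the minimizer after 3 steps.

Finding critical point of f(x) = 5x^2 + 4x using bisection on f'(x) = 10x + 4.
f'(x) = 0 when x = -2/5.
Starting interval: [-2, 3]
Step 1: mid = 1/2, f'(mid) = 9, new interval = [-2, 1/2]
Step 2: mid = -3/4, f'(mid) = -7/2, new interval = [-3/4, 1/2]
Step 3: mid = -1/8, f'(mid) = 11/4, new interval = [-3/4, -1/8]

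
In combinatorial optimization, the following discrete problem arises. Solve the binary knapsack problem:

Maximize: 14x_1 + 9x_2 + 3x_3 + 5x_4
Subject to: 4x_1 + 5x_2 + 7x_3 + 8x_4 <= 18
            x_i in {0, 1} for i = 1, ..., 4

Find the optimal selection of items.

Items: item 1 (v=14, w=4), item 2 (v=9, w=5), item 3 (v=3, w=7), item 4 (v=5, w=8)
Capacity: 18
Checking all 16 subsets (w = total weight, v = total value):
  {}: w = 0, v = 0
  {1}: w = 4, v = 14
  {2}: w = 5, v = 9
  {3}: w = 7, v = 3
  {4}: w = 8, v = 5
  {1, 2}: w = 9, v = 23
  {1, 3}: w = 11, v = 17
  {1, 4}: w = 12, v = 19
  {2, 3}: w = 12, v = 12
  {2, 4}: w = 13, v = 14
  {3, 4}: w = 15, v = 8
  {1, 2, 3}: w = 16, v = 26
  {1, 2, 4}: w = 17, v = 28
  {1, 3, 4}: w = 19 > 18, infeasible
  {2, 3, 4}: w = 20 > 18, infeasible
  {1, 2, 3, 4}: w = 24 > 18, infeasible
Best feasible subset: items [1, 2, 4]
Total weight: 17 <= 18, total value: 28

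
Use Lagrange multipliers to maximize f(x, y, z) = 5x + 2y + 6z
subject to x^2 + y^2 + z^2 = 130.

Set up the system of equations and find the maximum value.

Lagrange conditions: 5 = 2*lambda*x, 2 = 2*lambda*y, 6 = 2*lambda*z
So x:5 = y:2 = z:6, i.e. x = 5t, y = 2t, z = 6t
Constraint: t^2*(5^2 + 2^2 + 6^2) = 130
  t^2 * 65 = 130  =>  t = sqrt(2)
Maximum = 5*5t + 2*2t + 6*6t = 65*sqrt(2) = sqrt(8450)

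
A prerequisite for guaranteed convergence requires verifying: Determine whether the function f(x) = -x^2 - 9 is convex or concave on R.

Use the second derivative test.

f(x) = -x^2 - 9
f'(x) = -2x + 0
f''(x) = -2
Since f''(x) = -2 < 0 for all x, f is concave on R.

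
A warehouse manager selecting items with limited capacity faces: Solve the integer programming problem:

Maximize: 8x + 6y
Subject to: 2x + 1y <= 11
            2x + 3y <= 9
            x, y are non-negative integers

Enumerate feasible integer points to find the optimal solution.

Constraint 1: 2x + 1y <= 11
Constraint 2: 2x + 3y <= 9
Feasible x range (need y >= 0): 0 <= x <= min(11/2, 9/2) => x in {0, ..., 4}.
Enumerate feasible integer points row by row (the coefficient of y is 6 > 0, so for each x the largest feasible y gives the best value):
  x = 0: y <= min((11 - 2*0)/1, (9 - 2*0)/3) => y in {0, ..., 3}; best 8*0 + 6*3 = 18
  x = 1: y <= min((11 - 2*1)/1, (9 - 2*1)/3) => y in {0, ..., 2}; best 8*1 + 6*2 = 20
  x = 2: y <= min((11 - 2*2)/1, (9 - 2*2)/3) => y in {0, ..., 1}; best 8*2 + 6*1 = 22
  x = 3: y <= min((11 - 2*3)/1, (9 - 2*3)/3) => y in {0, ..., 1}; best 8*3 + 6*1 = 30
  x = 4: y <= min((11 - 2*4)/1, (9 - 2*4)/3) => y in {0}; best 8*4 + 6*0 = 32
The maximum 8x + 6y = 32 is achieved at x = 4, y = 0.
Check: 2*4 + 1*0 = 8 <= 11 and 2*4 + 3*0 = 8 <= 9.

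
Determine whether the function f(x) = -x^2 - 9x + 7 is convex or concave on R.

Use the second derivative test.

f(x) = -x^2 - 9x + 7
f'(x) = -2x - 9
f''(x) = -2
Since f''(x) = -2 < 0 for all x, f is concave on R.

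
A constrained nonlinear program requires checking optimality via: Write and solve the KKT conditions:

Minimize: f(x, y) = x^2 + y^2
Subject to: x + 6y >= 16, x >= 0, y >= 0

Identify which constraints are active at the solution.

KKT conditions for min x^2 + y^2 s.t. 1x + 6y >= 16, x >= 0, y >= 0:
Stationarity: 2x = mu*1 + mu_x, 2y = mu*6 + mu_y, with mu, mu_x, mu_y >= 0
Complementary slackness: mu*(x + 6y - 16) = 0, mu_x*x = 0, mu_y*y = 0
(0, 0) is infeasible (1*0 + 6*0 < 16), so if mu = 0 stationarity would force x = mu_x/2 >= 0, y = mu_y/2 >= 0 with mu_x*x = mu_y*y = 0, i.e. x = y = 0: contradiction. Hence mu > 0 and x + 6y = 16 is active.
Try x > 0, y > 0 (so mu_x = mu_y = 0): x = 1*mu/2, y = 6*mu/2
Substitute: 1*(1*mu/2) + 6*(6*mu/2) = 16
  mu*37/2 = 16 => mu = 32/37
x* = 16/37 > 0, y* = 96/37 > 0, consistent with mu_x = mu_y = 0.
f is convex and the constraints are linear, so this KKT point is the global minimum.
f* = 256/37
Active constraints: x + 6y >= 16 (holds with equality, mu = 32/37 > 0); x >= 0 and y >= 0 are inactive (mu_x = mu_y = 0).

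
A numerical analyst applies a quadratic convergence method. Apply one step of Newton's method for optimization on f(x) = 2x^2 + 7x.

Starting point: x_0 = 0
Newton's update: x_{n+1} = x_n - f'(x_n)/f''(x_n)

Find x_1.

f(x) = 2x^2 + 7x
f'(x) = 4x + (7), f''(x) = 4
Newton step: x_1 = x_0 - f'(x_0)/f''(x_0)
f'(0) = 7
x_1 = 0 - 7/4 = -7/4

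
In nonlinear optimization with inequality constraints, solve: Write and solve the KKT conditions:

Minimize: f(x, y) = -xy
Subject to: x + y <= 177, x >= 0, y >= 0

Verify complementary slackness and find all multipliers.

Problem: min -xy s.t. x + y <= 177 (multiplier lambda), x >= 0 (mu_x), y >= 0 (mu_y)
KKT stationarity: -y + lambda - mu_x = 0, -x + lambda - mu_y = 0, with lambda, mu_x, mu_y >= 0
Complementary slackness: lambda*(x + y - 177) = 0, mu_x*x = 0, mu_y*y = 0
If lambda = 0: y = -mu_x <= 0 and x = -mu_y <= 0 force x = y = 0 with f = 0; but x = y = 177/2 is feasible with f = -31329/4 < 0, so this is not the minimum. Hence lambda > 0 and x + y = 177.
Try x > 0, y > 0 (so mu_x = mu_y = 0): y = lambda, x = lambda => x = y = lambda
x + y = 177 => 2*lambda = 177 => lambda = 177/2
x* = y* = 177/2 > 0, consistent with mu_x = mu_y = 0.
(Any feasible point with x = 0 or y = 0 has f = 0 > -31329/4, so the minimum is not on those boundaries.)
min(-xy) = -31329/4 (i.e. max xy = 31329/4)
Multipliers: lambda = 177/2, mu_x = 0, mu_y = 0
Complementary slackness: lambda*(x + y - 177) = 177/2*(177/2 + 177/2 - 177) = 0, mu_x*x = 0*177/2 = 0, mu_y*y = 0*177/2 = 0. Satisfied.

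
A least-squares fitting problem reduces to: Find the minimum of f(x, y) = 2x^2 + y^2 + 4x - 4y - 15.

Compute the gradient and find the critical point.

f(x,y) = 2x^2 + y^2 + 4x - 4y - 15
df/dx = 4x + (4) = 0  =>  x = -1
df/dy = 2y + (-4) = 0  =>  y = 2
f(-1, 2) = 2*(-1)^2 + 1*(2)^2 + 4*(-1) + -4*(2) + -15 = -21
Hessian is diagonal with entries 4, 2 > 0, so this is a minimum.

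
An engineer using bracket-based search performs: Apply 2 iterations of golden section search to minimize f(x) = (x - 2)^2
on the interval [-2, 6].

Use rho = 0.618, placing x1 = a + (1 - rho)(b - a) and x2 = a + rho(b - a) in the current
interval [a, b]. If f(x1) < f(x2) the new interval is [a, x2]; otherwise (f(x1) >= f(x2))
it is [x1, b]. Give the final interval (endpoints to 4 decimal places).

Golden section search for min of f(x) = (x - 2)^2 on [-2, 6].
Each step: x1 = a + (1 - rho)(b - a), x2 = a + rho(b - a); if f(x1) < f(x2) keep [a, x2], otherwise keep [x1, b].
Step 1: [-2.0000, 6.0000], x1=1.0560 (f=0.8911), x2=2.9440 (f=0.8911); f(x1) = f(x2) (tie, not '<') => keep [1.0560, 6.0000]
Step 2: [1.0560, 6.0000], x1=2.9446 (f=0.8923), x2=4.1114 (f=4.4580); f(x1) < f(x2) => keep [1.0560, 4.1114]
Final interval: [1.0560, 4.1114]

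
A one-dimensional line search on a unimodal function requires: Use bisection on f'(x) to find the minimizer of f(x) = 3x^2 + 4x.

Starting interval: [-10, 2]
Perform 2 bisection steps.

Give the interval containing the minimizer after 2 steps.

Finding critical point of f(x) = 3x^2 + 4x using bisection on f'(x) = 6x + 4.
f'(x) = 0 when x = -2/3.
Starting interval: [-10, 2]
Step 1: mid = -4, f'(mid) = -20, new interval = [-4, 2]
Step 2: mid = -1, f'(mid) = -2, new interval = [-1, 2]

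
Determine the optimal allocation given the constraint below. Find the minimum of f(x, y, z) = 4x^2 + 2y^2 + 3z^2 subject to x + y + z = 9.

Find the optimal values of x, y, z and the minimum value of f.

Using Lagrange multipliers on f = 4x^2 + 2y^2 + 3z^2 with constraint x + y + z = 9:
Conditions: 2*4*x = lambda, 2*2*y = lambda, 2*3*z = lambda
So x = lambda/8, y = lambda/4, z = lambda/6
Substituting into constraint: lambda * (13/24) = 9
lambda = 216/13
x = 27/13, y = 54/13, z = 36/13
Minimum value = 972/13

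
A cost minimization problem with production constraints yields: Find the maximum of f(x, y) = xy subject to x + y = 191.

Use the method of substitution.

Substitute y = 191 - x into f(x,y) = xy:
g(x) = x(191 - x) = 191x - x^2
g'(x) = 191 - 2x = 0  =>  x = 191/2
y = 191 - 191/2 = 191/2
Maximum value = (191/2) * (191/2) = 36481/4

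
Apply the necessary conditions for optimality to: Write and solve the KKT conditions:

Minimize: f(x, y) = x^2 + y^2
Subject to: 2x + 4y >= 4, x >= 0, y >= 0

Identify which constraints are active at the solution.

KKT conditions for min x^2 + y^2 s.t. 2x + 4y >= 4, x >= 0, y >= 0:
Stationarity: 2x = mu*2 + mu_x, 2y = mu*4 + mu_y, with mu, mu_x, mu_y >= 0
Complementary slackness: mu*(2x + 4y - 4) = 0, mu_x*x = 0, mu_y*y = 0
(0, 0) is infeasible (2*0 + 4*0 < 4), so if mu = 0 stationarity would force x = mu_x/2 >= 0, y = mu_y/2 >= 0 with mu_x*x = mu_y*y = 0, i.e. x = y = 0: contradiction. Hence mu > 0 and 2x + 4y = 4 is active.
Try x > 0, y > 0 (so mu_x = mu_y = 0): x = 2*mu/2, y = 4*mu/2
Substitute: 2*(2*mu/2) + 4*(4*mu/2) = 4
  mu*20/2 = 4 => mu = 2/5
x* = 2/5 > 0, y* = 4/5 > 0, consistent with mu_x = mu_y = 0.
f is convex and the constraints are linear, so this KKT point is the global minimum.
f* = 4/5
Active constraints: 2x + 4y >= 4 (holds with equality, mu = 2/5 > 0); x >= 0 and y >= 0 are inactive (mu_x = mu_y = 0).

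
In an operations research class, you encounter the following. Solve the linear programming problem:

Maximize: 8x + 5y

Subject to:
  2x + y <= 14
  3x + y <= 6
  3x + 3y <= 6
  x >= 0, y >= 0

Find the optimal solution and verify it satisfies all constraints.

Feasible vertices: (0, 0), (0, 2), (2, 0)
Objective 8x + 5y at each vertex:
  (0, 0): 0
  (0, 2): 10
  (2, 0): 16
Maximum is 16 at (2, 0).
Verify constraints at (x, y) = (2, 0):
  2*2 + 1*0 = 4 <= 14
  3*2 + 1*0 = 6 <= 6 (active)
  3*2 + 3*0 = 6 <= 6 (active)
  x = 2 >= 0, y = 0 >= 0. All constraints satisfied.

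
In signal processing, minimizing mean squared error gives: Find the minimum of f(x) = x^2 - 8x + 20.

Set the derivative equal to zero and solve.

f(x) = x^2 - 8x + 20
f'(x) = 2x + (-8) = 0
x = 8/2 = 4
f(4) = 4
Since f''(x) = 2 > 0, this is a minimum.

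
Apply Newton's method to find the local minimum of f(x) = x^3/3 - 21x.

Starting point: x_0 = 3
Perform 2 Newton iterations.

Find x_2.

f(x) = x^3/3 - 21x
f'(x) = x^2 - 21, f''(x) = 2x
Newton update: x_{n+1} = x_n - (x_n^2 - 21)/(2*x_n)
Step 1: x_0 = 3, f'=-12, f''=6, x_1 = 5
Step 2: x_1 = 5, f'=4, f''=10, x_2 = 23/5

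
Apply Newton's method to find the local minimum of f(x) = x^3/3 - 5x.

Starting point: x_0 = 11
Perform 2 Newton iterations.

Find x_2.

f(x) = x^3/3 - 5x
f'(x) = x^2 - 5, f''(x) = 2x
Newton update: x_{n+1} = x_n - (x_n^2 - 5)/(2*x_n)
Step 1: x_0 = 11, f'=116, f''=22, x_1 = 63/11
Step 2: x_1 = 63/11, f'=3364/121, f''=126/11, x_2 = 2287/693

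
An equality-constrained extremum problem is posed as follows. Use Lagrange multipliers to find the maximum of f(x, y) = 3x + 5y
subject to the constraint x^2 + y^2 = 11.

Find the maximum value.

Set up Lagrange conditions: grad f = lambda * grad g
  3 = 2*lambda*x
  5 = 2*lambda*y
From these: x/y = 3/5, so x = 3t, y = 5t for some t.
Substitute into constraint: (3t)^2 + (5t)^2 = 11
  t^2 * 34 = 11
  t = sqrt(11/34)
Maximum = 3*x + 5*y = (3^2 + 5^2)*t = 34 * sqrt(11/34) = sqrt(374)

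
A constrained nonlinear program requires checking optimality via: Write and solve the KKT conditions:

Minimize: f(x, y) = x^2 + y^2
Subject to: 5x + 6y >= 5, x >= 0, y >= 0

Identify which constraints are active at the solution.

KKT conditions for min x^2 + y^2 s.t. 5x + 6y >= 5, x >= 0, y >= 0:
Stationarity: 2x = mu*5 + mu_x, 2y = mu*6 + mu_y, with mu, mu_x, mu_y >= 0
Complementary slackness: mu*(5x + 6y - 5) = 0, mu_x*x = 0, mu_y*y = 0
(0, 0) is infeasible (5*0 + 6*0 < 5), so if mu = 0 stationarity would force x = mu_x/2 >= 0, y = mu_y/2 >= 0 with mu_x*x = mu_y*y = 0, i.e. x = y = 0: contradiction. Hence mu > 0 and 5x + 6y = 5 is active.
Try x > 0, y > 0 (so mu_x = mu_y = 0): x = 5*mu/2, y = 6*mu/2
Substitute: 5*(5*mu/2) + 6*(6*mu/2) = 5
  mu*61/2 = 5 => mu = 10/61
x* = 25/61 > 0, y* = 30/61 > 0, consistent with mu_x = mu_y = 0.
f is convex and the constraints are linear, so this KKT point is the global minimum.
f* = 25/61
Active constraints: 5x + 6y >= 5 (holds with equality, mu = 10/61 > 0); x >= 0 and y >= 0 are inactive (mu_x = mu_y = 0).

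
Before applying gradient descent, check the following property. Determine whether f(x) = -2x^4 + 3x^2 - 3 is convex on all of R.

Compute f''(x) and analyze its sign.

f(x) = -2x^4 + 3x^2 - 3
f'(x) = -8x^3 + 6x
f''(x) = -24x^2 + 6
f''(x) = -24x^2 + 6 -> -inf as |x| -> inf
Therefore, f is not globally convex on R.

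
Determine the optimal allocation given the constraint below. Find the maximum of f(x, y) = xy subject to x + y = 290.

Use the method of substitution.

Substitute y = 290 - x into f(x,y) = xy:
g(x) = x(290 - x) = 290x - x^2
g'(x) = 290 - 2x = 0  =>  x = 145
y = 290 - 145 = 145
Maximum value = 145 * 145 = 21025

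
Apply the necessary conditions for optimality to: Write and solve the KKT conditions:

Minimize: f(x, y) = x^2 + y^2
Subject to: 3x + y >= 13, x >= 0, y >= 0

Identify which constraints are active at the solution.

KKT conditions for min x^2 + y^2 s.t. 3x + 1y >= 13, x >= 0, y >= 0:
Stationarity: 2x = mu*3 + mu_x, 2y = mu*1 + mu_y, with mu, mu_x, mu_y >= 0
Complementary slackness: mu*(3x + y - 13) = 0, mu_x*x = 0, mu_y*y = 0
(0, 0) is infeasible (3*0 + 1*0 < 13), so if mu = 0 stationarity would force x = mu_x/2 >= 0, y = mu_y/2 >= 0 with mu_x*x = mu_y*y = 0, i.e. x = y = 0: contradiction. Hence mu > 0 and 3x + y = 13 is active.
Try x > 0, y > 0 (so mu_x = mu_y = 0): x = 3*mu/2, y = 1*mu/2
Substitute: 3*(3*mu/2) + 1*(1*mu/2) = 13
  mu*10/2 = 13 => mu = 13/5
x* = 39/10 > 0, y* = 13/10 > 0, consistent with mu_x = mu_y = 0.
f is convex and the constraints are linear, so this KKT point is the global minimum.
f* = 169/10
Active constraints: 3x + y >= 13 (holds with equality, mu = 13/5 > 0); x >= 0 and y >= 0 are inactive (mu_x = mu_y = 0).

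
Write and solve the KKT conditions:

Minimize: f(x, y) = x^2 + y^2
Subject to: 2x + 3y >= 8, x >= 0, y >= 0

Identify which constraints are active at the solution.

KKT conditions for min x^2 + y^2 s.t. 2x + 3y >= 8, x >= 0, y >= 0:
Stationarity: 2x = mu*2 + mu_x, 2y = mu*3 + mu_y, with mu, mu_x, mu_y >= 0
Complementary slackness: mu*(2x + 3y - 8) = 0, mu_x*x = 0, mu_y*y = 0
(0, 0) is infeasible (2*0 + 3*0 < 8), so if mu = 0 stationarity would force x = mu_x/2 >= 0, y = mu_y/2 >= 0 with mu_x*x = mu_y*y = 0, i.e. x = y = 0: contradiction. Hence mu > 0 and 2x + 3y = 8 is active.
Try x > 0, y > 0 (so mu_x = mu_y = 0): x = 2*mu/2, y = 3*mu/2
Substitute: 2*(2*mu/2) + 3*(3*mu/2) = 8
  mu*13/2 = 8 => mu = 16/13
x* = 16/13 > 0, y* = 24/13 > 0, consistent with mu_x = mu_y = 0.
f is convex and the constraints are linear, so this KKT point is the global minimum.
f* = 64/13
Active constraints: 2x + 3y >= 8 (holds with equality, mu = 16/13 > 0); x >= 0 and y >= 0 are inactive (mu_x = mu_y = 0).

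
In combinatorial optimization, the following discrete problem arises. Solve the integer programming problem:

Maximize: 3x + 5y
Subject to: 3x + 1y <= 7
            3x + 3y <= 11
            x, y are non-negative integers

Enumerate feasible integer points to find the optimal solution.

Constraint 1: 3x + 1y <= 7
Constraint 2: 3x + 3y <= 11
Feasible x range (need y >= 0): 0 <= x <= min(7/3, 11/3) => x in {0, ..., 2}.
Enumerate feasible integer points row by row (the coefficient of y is 5 > 0, so for each x the largest feasible y gives the best value):
  x = 0: y <= min((7 - 3*0)/1, (11 - 3*0)/3) => y in {0, ..., 3}; best 3*0 + 5*3 = 15
  x = 1: y <= min((7 - 3*1)/1, (11 - 3*1)/3) => y in {0, ..., 2}; best 3*1 + 5*2 = 13
  x = 2: y <= min((7 - 3*2)/1, (11 - 3*2)/3) => y in {0, ..., 1}; best 3*2 + 5*1 = 11
The maximum 3x + 5y = 15 is achieved at x = 0, y = 3.
Check: 3*0 + 1*3 = 3 <= 7 and 3*0 + 3*3 = 9 <= 11.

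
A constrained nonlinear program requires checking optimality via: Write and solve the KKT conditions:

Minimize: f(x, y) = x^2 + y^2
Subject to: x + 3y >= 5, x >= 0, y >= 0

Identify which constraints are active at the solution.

KKT conditions for min x^2 + y^2 s.t. 1x + 3y >= 5, x >= 0, y >= 0:
Stationarity: 2x = mu*1 + mu_x, 2y = mu*3 + mu_y, with mu, mu_x, mu_y >= 0
Complementary slackness: mu*(x + 3y - 5) = 0, mu_x*x = 0, mu_y*y = 0
(0, 0) is infeasible (1*0 + 3*0 < 5), so if mu = 0 stationarity would force x = mu_x/2 >= 0, y = mu_y/2 >= 0 with mu_x*x = mu_y*y = 0, i.e. x = y = 0: contradiction. Hence mu > 0 and x + 3y = 5 is active.
Try x > 0, y > 0 (so mu_x = mu_y = 0): x = 1*mu/2, y = 3*mu/2
Substitute: 1*(1*mu/2) + 3*(3*mu/2) = 5
  mu*10/2 = 5 => mu = 1
x* = 1/2 > 0, y* = 3/2 > 0, consistent with mu_x = mu_y = 0.
f is convex and the constraints are linear, so this KKT point is the global minimum.
f* = 5/2
Active constraints: x + 3y >= 5 (holds with equality, mu = 1 > 0); x >= 0 and y >= 0 are inactive (mu_x = mu_y = 0).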